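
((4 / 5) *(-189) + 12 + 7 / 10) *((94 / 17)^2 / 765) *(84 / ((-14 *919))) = 2447572/67725705 = 0.04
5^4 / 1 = 625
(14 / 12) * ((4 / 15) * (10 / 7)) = 0.44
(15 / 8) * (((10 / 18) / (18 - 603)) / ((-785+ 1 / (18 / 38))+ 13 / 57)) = 19/8351304 = 0.00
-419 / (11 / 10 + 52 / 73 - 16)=305870/10357 = 29.53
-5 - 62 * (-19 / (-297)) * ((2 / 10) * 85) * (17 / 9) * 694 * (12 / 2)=-472537951/891 = -530345.62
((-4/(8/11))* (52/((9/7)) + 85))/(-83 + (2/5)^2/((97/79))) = 2737825/328842 = 8.33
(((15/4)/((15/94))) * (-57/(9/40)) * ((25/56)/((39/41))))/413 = -4576625/676494 = -6.77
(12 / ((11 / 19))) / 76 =3/11 = 0.27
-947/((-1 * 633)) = 947/633 = 1.50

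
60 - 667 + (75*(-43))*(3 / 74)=-54593/74 = -737.74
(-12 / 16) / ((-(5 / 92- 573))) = -69/52711 = 0.00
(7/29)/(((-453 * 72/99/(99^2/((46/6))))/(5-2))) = -2264031/805736 = -2.81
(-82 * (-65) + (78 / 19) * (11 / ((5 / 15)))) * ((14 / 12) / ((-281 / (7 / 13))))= -195706/16017 = -12.22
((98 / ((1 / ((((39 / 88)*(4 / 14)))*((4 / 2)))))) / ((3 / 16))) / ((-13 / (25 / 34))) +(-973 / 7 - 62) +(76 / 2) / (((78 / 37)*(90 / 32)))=-66318809/328185 = -202.08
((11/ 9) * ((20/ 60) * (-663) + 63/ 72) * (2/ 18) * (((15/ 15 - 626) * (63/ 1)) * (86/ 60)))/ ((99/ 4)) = 22085875/324 = 68166.28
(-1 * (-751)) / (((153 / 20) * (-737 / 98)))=-1471960/112761 = -13.05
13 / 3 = 4.33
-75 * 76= -5700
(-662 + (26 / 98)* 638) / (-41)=24144/2009 = 12.02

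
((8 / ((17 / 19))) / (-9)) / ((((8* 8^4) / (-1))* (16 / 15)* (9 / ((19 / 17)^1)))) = 1805/511377408 = 0.00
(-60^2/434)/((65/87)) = -31320/2821 = -11.10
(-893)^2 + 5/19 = 15151536/19 = 797449.26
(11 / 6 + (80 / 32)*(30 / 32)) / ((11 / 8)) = 401/132 = 3.04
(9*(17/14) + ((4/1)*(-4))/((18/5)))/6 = 817/756 = 1.08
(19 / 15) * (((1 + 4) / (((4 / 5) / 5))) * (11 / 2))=5225/24 = 217.71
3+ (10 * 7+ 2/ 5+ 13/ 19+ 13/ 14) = 99767/1330 = 75.01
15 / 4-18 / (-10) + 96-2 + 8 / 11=22061/220 = 100.28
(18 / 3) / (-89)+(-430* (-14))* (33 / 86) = 205584/89 = 2309.93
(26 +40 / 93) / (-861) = -2458/80073 = -0.03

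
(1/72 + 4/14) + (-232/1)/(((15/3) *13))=-3.27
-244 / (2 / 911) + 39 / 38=-4223357/38 = -111140.97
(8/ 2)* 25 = 100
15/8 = 1.88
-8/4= -2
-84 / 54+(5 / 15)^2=-13/9 = -1.44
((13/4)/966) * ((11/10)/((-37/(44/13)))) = -121/357420 = 0.00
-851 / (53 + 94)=-851/147 = -5.79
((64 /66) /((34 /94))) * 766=1152064/561 = 2053.59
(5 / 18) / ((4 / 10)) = 25/36 = 0.69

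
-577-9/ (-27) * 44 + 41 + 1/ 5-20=-8117/15 = -541.13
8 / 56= 1/7 = 0.14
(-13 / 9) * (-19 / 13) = 19/9 = 2.11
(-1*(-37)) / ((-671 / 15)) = -555/671 = -0.83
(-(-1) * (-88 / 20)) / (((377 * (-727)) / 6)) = 132/1370395 = 0.00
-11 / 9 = -1.22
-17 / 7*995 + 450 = -13765/7 = -1966.43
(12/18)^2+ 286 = 286.44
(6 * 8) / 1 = 48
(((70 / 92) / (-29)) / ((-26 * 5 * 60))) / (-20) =-7/41620800 = 0.00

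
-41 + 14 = -27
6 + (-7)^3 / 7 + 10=-33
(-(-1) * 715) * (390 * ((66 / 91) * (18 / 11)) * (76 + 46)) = 282625200/7 = 40375028.57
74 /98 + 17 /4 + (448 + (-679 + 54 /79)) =-3488721/15484 = -225.31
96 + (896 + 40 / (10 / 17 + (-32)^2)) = 992.04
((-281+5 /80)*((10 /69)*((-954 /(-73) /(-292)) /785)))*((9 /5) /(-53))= -24273/307888304 = 0.00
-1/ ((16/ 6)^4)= -81/4096 = -0.02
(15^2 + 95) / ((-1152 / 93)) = -155/6 = -25.83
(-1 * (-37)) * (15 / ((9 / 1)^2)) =185/27 = 6.85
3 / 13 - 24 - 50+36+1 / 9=-4406/117 = -37.66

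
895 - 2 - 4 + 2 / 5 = 4447/5 = 889.40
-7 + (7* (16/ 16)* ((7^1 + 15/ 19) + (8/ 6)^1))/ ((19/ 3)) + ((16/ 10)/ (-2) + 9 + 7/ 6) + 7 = 210641/10830 = 19.45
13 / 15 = 0.87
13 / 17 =0.76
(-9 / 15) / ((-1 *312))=1/520 = 0.00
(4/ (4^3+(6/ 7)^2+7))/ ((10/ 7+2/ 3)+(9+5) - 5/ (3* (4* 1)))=5488/1543085 = 0.00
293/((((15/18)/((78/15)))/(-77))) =-3519516/25 = -140780.64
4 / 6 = 2/3 = 0.67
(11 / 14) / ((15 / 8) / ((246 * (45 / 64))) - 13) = -4059/67102 = -0.06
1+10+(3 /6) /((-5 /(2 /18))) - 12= -91/90 = -1.01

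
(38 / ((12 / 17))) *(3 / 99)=323/198 = 1.63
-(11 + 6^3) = -227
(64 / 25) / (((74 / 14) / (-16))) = -7168/925 = -7.75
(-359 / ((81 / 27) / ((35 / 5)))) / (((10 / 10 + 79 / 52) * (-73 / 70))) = 9147320/28689 = 318.84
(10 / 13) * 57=570/13 = 43.85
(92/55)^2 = 8464/3025 = 2.80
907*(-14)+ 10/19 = -241252/19 = -12697.47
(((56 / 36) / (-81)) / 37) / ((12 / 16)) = -56/80919 = 0.00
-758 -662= -1420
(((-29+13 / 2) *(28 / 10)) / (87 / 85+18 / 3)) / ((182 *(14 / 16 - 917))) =340/6320041 = 0.00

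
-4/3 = -1.33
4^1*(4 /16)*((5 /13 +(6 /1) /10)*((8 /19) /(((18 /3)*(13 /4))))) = 1024/48165 = 0.02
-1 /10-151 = -1511/10 = -151.10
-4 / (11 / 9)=-3.27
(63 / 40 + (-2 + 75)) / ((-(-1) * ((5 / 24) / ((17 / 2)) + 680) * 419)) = 152133/581257750 = 0.00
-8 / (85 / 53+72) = -424/3901 = -0.11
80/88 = 10/11 = 0.91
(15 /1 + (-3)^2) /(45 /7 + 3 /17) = 476/131 = 3.63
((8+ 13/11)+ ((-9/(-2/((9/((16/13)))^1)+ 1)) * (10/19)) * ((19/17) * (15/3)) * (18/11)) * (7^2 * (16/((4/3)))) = -94286388/3179 = -29659.13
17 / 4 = 4.25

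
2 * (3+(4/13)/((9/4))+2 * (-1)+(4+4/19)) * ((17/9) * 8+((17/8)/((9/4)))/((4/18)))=8285239/40014 = 207.06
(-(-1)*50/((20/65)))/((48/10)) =1625/48 = 33.85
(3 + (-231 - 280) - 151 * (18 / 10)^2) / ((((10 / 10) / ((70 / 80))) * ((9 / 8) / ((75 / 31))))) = -174517/93 = -1876.53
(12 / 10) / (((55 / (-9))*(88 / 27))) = -729/12100 = -0.06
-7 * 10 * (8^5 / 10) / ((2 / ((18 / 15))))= -137625.60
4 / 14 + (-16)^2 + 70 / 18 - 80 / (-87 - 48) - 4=48529/189 = 256.77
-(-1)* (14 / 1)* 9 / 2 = 63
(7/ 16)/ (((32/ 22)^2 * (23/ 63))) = 53361/94208 = 0.57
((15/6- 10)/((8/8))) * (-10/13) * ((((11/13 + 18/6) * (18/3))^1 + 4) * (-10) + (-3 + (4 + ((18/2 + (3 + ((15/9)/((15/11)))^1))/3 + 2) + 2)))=-2293450/1521 = -1507.86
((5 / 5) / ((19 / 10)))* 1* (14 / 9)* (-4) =-560/171 = -3.27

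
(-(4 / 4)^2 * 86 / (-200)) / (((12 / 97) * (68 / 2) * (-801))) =-4171/32680800 = 0.00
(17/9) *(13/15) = 221/135 = 1.64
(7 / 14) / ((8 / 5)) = 5/16 = 0.31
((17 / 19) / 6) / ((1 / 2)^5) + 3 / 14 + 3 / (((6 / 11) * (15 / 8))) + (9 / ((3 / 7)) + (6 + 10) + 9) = 71713/1330 = 53.92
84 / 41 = 2.05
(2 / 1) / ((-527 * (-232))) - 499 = -30504867/61132 = -499.00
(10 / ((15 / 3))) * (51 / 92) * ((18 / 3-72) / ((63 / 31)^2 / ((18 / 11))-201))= 1078242/2924611 = 0.37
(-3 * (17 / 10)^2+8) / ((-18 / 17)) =0.63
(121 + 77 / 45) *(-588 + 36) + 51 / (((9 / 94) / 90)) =-296948/15 = -19796.53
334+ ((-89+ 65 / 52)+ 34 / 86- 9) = 237.65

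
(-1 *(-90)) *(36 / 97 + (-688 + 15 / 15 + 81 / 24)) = -23859225/388 = -61492.85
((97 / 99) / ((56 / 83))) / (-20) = -8051/110880 = -0.07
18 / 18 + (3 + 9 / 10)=49/10 = 4.90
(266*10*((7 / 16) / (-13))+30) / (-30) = 619/312 = 1.98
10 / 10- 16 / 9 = -7/9 = -0.78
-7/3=-2.33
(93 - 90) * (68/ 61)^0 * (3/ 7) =9/7 = 1.29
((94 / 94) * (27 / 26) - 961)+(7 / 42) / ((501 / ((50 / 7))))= -262592989/273546 = -959.96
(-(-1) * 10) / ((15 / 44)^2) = 3872/45 = 86.04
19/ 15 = 1.27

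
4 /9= 0.44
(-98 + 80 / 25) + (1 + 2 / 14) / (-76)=-63052/665 = -94.82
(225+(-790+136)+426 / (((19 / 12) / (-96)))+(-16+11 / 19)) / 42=-625.56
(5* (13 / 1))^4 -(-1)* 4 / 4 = 17850626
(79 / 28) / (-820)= -79/22960 = 0.00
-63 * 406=-25578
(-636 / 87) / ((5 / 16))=-3392/145 = -23.39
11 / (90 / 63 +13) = 77/101 = 0.76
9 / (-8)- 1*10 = -89/8 = -11.12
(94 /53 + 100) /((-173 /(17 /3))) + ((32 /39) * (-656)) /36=-58847578/3218319 = -18.29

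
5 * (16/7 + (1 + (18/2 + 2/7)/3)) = 670/21 = 31.90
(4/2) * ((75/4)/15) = 5/2 = 2.50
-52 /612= -13/153 = -0.08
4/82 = 2/41 = 0.05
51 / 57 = 17/19 = 0.89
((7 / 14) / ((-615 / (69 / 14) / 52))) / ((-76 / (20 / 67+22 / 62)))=405743/226517620 = 0.00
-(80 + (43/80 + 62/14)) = -84.97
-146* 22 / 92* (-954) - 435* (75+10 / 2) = -34338/23 = -1492.96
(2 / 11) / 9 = 2/99 = 0.02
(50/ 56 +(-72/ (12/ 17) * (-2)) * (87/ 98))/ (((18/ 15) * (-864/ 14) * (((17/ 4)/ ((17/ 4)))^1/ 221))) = -543.11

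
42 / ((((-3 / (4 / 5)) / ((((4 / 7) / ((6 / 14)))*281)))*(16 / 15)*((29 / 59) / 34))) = -7891604/29 = -272124.28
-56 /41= -1.37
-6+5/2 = -7/2 = -3.50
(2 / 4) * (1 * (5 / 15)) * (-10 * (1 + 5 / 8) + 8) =-1.38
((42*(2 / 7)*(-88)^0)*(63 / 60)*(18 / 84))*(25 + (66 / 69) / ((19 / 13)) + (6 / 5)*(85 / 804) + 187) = 336421323/585580 = 574.51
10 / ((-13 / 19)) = -190/13 = -14.62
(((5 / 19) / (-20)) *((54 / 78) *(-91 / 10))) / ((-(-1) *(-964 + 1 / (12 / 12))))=-7/81320 = 0.00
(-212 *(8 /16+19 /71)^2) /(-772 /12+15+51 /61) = 115233819/44738875 = 2.58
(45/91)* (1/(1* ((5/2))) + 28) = 1278/91 = 14.04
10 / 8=5/4 = 1.25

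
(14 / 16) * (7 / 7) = 7/8 = 0.88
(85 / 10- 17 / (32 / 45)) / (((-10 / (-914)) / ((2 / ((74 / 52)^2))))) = -38075869/27380 = -1390.65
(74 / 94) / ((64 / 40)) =185/376 = 0.49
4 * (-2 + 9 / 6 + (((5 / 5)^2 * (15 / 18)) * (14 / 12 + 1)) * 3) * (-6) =-118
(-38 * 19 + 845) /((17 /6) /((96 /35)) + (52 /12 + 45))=70848/29011 = 2.44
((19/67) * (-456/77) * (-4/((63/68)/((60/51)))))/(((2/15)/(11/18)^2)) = 6353600/265923 = 23.89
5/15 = 1/3 = 0.33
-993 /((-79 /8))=7944/79 = 100.56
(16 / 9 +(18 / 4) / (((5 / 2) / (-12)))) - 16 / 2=-1252/45 = -27.82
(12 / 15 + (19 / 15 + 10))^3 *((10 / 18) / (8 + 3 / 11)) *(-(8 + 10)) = -130454302/61425 = -2123.80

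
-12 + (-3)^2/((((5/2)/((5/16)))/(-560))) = -642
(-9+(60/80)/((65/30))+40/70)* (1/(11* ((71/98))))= -1.01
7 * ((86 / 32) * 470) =70735/8 = 8841.88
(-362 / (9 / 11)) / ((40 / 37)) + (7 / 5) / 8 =-147271/360 = -409.09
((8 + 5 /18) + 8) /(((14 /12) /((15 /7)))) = 29.90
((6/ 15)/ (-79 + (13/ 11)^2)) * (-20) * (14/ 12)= 1694/14085 = 0.12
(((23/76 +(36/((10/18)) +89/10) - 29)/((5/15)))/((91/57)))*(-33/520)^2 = 23943843/70304000 = 0.34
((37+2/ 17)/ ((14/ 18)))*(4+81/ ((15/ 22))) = 3486906/595 = 5860.35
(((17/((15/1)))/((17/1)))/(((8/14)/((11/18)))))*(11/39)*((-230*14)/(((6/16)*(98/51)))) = -94622/1053 = -89.86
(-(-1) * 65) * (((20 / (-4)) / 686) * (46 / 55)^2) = -13754/41503 = -0.33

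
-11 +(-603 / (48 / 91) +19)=-18163/16 = -1135.19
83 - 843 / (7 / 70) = -8347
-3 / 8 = -0.38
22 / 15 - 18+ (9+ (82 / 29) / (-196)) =-321761/42630 = -7.55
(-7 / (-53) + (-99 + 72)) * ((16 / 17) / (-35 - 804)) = 22784/755939 = 0.03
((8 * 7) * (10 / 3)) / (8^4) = 35/768 = 0.05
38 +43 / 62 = 2399/62 = 38.69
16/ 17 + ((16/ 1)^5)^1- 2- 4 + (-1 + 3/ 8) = 142605563/136 = 1048570.32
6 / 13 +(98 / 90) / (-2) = -97/1170 = -0.08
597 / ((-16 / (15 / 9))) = -995/16 = -62.19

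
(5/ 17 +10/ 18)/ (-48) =-65/3672 = -0.02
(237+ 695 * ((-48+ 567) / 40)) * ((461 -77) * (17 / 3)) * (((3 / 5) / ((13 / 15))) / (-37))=-4898448/13 = -376803.69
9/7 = 1.29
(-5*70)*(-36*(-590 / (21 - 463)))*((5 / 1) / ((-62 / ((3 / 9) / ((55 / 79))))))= -48940500/75361 = -649.41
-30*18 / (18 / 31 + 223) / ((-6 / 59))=164610/6931 = 23.75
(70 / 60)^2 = 1.36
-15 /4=-3.75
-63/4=-15.75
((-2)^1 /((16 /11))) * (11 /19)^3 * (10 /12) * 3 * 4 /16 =-0.17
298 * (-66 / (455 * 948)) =-1639/35945 = -0.05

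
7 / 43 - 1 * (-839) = 36084/43 = 839.16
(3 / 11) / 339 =1/1243 = 0.00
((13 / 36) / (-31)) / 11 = -13/12276 = 0.00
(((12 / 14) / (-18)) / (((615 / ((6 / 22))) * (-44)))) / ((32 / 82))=1/813120 = 0.00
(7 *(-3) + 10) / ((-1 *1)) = 11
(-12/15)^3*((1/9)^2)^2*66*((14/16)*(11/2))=-6776/273375 = -0.02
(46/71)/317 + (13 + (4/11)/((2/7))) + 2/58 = 102736622/7179733 = 14.31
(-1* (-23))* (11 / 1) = 253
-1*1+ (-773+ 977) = 203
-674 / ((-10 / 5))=337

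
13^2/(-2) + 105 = 41/2 = 20.50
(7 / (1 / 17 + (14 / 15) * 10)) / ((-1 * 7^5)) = -51/1150079 = 0.00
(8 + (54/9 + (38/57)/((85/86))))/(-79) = -3742/20145 = -0.19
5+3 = 8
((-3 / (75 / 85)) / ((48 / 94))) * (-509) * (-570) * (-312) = 602716062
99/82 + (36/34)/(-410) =8397/6970 = 1.20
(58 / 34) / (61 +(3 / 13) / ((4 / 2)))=754/27013 = 0.03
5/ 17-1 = -12/17 = -0.71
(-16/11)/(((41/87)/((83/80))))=-7221/2255 = -3.20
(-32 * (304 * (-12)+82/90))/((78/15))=2625904/117 = 22443.62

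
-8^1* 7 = -56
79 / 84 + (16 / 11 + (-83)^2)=6891.40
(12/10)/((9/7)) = 14/15 = 0.93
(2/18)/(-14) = -1/126 = -0.01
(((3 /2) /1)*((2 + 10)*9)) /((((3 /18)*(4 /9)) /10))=21870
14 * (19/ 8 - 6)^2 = 5887/32 = 183.97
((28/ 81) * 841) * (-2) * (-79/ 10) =1860292/405 = 4593.31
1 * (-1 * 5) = -5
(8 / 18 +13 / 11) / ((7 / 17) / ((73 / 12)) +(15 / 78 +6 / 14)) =36363782/15396579 = 2.36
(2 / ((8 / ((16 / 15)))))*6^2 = 48/5 = 9.60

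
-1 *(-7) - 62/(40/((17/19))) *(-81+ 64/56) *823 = 242468659/2660 = 91153.63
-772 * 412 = -318064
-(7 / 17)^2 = -49/289 = -0.17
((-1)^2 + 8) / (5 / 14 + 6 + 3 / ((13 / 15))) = 1638/1787 = 0.92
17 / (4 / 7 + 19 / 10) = 1190/173 = 6.88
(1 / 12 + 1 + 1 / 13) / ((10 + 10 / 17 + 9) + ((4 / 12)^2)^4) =6729399/113611160 = 0.06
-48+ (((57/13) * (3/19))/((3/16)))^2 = -34.37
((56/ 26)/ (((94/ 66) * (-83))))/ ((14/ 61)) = -4026/50713 = -0.08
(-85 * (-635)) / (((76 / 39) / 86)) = 90516075/38 = 2382001.97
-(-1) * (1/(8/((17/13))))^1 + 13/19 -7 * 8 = -108981/1976 = -55.15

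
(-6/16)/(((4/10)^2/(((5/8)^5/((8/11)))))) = -2578125/8388608 = -0.31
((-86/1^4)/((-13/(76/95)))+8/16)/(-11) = -753/1430 = -0.53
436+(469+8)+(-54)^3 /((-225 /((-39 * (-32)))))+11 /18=393441269/450 = 874313.93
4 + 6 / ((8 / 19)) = 73/4 = 18.25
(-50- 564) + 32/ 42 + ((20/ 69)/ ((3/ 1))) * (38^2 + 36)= -681382/1449 = -470.24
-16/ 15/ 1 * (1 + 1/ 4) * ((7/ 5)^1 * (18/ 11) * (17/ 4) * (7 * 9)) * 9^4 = -295126902/55 = -5365943.67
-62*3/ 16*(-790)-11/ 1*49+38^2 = 10088.75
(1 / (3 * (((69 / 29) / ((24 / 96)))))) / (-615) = -29/509220 = 0.00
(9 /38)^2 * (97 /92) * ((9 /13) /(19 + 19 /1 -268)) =-70713/397215520 = 0.00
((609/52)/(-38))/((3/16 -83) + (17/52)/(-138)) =84042/22582621 = 0.00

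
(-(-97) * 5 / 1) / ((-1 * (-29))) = 485/29 = 16.72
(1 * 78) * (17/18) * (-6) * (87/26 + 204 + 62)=-119051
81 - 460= -379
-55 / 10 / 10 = -11/20 = -0.55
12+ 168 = 180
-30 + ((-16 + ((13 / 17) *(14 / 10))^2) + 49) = 29956/7225 = 4.15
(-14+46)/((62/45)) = 720/31 = 23.23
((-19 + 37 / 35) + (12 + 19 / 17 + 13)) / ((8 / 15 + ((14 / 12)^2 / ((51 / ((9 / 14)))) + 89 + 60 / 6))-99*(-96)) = 116736/137138701 = 0.00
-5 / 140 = -1/28 = -0.04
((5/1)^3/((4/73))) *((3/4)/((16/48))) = 82125/16 = 5132.81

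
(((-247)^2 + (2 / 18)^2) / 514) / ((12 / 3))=2470865/83268 = 29.67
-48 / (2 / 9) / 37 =-216/37 = -5.84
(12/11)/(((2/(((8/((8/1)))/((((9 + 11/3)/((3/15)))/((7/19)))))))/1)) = 63/19855 = 0.00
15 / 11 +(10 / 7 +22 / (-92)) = 9043/3542 = 2.55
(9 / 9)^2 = 1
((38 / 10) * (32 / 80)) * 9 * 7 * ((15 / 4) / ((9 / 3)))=1197/10 = 119.70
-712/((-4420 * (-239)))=-178/264095 = 0.00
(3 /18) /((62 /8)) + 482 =44828/93 = 482.02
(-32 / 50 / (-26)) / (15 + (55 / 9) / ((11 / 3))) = 12/8125 = 0.00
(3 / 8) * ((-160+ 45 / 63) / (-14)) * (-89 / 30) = -19847/1568 = -12.66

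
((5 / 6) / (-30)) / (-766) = 1/27576 = 0.00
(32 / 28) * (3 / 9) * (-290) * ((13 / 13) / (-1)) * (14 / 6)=2320/9 = 257.78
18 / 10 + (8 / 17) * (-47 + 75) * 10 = 11353/85 = 133.56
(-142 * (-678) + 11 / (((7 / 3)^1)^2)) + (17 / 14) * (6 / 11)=51894210/539 = 96278.68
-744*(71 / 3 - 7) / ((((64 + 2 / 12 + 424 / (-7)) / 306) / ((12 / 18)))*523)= -106243200/78973 = -1345.31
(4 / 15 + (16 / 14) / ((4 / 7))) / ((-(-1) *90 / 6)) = 34/225 = 0.15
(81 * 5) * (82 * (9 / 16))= 149445/8 = 18680.62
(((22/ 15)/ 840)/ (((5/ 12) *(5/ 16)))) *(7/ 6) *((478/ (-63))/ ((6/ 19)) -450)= -7884008/1063125 = -7.42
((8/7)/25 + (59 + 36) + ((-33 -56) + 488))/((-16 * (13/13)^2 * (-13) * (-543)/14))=-43229/705900 = -0.06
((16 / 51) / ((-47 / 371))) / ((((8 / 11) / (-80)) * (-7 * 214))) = -46640/256479 = -0.18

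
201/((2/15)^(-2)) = 268/75 = 3.57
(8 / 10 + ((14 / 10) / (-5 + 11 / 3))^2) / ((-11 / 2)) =-761/2200 = -0.35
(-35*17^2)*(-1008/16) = 637245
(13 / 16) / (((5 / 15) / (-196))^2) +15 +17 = 280949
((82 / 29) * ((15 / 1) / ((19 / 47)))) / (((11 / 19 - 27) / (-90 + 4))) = 341.51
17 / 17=1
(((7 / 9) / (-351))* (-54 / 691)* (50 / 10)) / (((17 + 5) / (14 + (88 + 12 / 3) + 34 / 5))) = 1316/296439 = 0.00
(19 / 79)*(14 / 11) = 0.31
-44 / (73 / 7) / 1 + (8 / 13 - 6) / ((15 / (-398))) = 394744/2847 = 138.65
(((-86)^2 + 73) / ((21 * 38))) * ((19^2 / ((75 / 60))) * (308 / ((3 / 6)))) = 24976336/15 = 1665089.07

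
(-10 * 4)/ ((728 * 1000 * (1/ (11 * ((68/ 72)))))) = -187/327600 = 0.00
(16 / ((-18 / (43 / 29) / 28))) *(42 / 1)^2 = -1887872/29 = -65099.03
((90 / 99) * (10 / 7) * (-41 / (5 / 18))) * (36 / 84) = -44280/539 = -82.15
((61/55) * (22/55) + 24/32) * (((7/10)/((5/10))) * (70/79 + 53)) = 3556917/39500 = 90.05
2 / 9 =0.22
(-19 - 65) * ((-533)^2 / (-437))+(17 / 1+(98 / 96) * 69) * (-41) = 356749733/6992 = 51022.56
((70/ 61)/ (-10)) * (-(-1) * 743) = -5201/61 = -85.26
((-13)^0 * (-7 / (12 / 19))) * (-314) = 20881/6 = 3480.17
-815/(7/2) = -1630/7 = -232.86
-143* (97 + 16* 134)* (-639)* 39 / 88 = 726023493/8 = 90752936.62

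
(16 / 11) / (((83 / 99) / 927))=133488/83 = 1608.29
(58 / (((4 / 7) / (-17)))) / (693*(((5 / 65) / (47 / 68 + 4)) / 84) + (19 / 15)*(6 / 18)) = -58546215/18916 = -3095.06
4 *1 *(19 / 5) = 76/5 = 15.20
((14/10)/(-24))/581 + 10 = 99599/9960 = 10.00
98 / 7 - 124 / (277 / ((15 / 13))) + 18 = 31.48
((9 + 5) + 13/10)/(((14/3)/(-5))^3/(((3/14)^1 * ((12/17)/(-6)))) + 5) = 309825/754322 = 0.41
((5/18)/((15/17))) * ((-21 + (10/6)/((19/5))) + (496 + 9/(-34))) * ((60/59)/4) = 4604435/121068 = 38.03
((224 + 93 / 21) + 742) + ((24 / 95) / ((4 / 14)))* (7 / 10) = 3228733/3325 = 971.05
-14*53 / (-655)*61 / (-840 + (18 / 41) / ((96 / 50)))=-14845936/180416475 = -0.08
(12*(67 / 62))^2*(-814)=-131545656/961 = -136884.14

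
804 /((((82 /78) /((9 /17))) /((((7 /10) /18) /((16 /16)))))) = 54873/3485 = 15.75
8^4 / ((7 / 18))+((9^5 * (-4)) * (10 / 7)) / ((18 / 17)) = -2157012/7 = -308144.57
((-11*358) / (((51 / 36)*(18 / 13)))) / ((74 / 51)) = -51194/37 = -1383.62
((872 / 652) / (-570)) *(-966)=35098/15485 = 2.27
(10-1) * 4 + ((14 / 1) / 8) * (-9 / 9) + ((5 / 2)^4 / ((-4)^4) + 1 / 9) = 34.51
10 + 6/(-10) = 47/5 = 9.40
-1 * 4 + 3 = -1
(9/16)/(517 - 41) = 9/7616 = 0.00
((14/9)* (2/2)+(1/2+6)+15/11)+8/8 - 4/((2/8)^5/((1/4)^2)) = -48625/198 = -245.58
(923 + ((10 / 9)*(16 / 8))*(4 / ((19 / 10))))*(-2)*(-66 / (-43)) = -6979852/2451 = -2847.76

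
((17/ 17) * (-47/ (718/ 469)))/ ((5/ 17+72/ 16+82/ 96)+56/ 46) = -4.47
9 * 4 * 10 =360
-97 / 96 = -1.01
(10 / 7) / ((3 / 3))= 10/7 = 1.43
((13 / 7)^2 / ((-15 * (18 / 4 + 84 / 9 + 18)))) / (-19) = 338/889105 = 0.00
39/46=0.85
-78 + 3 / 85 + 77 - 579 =-579.96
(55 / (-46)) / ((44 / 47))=-235/184 = -1.28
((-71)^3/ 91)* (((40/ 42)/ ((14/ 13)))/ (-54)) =1789555/27783 = 64.41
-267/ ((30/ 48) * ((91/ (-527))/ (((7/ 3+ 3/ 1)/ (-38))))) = -3001792/8645 = -347.23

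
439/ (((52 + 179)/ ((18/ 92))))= 1317/3542 = 0.37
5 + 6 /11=61/11 = 5.55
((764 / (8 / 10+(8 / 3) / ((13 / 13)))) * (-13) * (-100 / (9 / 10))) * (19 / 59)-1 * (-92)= 102606.12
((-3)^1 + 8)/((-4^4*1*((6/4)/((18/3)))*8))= -5/512 = -0.01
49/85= 0.58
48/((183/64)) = 1024/61 = 16.79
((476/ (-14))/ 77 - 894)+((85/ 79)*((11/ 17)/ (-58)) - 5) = -317339809/352814 = -899.45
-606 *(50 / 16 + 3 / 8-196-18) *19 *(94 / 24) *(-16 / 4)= -37971253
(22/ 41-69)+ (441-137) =9657/41 = 235.54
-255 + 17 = -238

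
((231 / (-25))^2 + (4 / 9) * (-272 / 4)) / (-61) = -310249/343125 = -0.90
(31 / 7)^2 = 19.61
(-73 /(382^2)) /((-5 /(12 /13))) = 219/2371265 = 0.00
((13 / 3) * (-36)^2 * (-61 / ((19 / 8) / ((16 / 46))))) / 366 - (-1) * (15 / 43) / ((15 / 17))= -2568443/18791 = -136.68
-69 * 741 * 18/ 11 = -920322/11 = -83665.64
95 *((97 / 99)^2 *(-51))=-15195535/3267 = -4651.22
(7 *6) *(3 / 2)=63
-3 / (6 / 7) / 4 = -7/8 = -0.88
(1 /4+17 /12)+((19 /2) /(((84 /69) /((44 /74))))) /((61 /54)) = 547357/94794 = 5.77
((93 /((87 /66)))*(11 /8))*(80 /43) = 225060/1247 = 180.48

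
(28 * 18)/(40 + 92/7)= 9.48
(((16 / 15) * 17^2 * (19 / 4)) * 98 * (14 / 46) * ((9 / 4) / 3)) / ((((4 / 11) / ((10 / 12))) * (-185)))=-20717543/51060 = -405.75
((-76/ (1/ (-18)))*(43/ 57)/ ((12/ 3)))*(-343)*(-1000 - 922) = 170085468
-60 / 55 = -1.09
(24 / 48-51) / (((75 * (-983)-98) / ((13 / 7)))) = 1313/1033522 = 0.00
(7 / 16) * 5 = 35/16 = 2.19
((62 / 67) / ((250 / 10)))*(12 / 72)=31/5025 = 0.01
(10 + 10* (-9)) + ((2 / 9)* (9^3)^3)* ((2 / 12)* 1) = 14348827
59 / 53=1.11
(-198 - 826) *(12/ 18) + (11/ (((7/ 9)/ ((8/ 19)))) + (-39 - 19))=-293150/399 = -734.71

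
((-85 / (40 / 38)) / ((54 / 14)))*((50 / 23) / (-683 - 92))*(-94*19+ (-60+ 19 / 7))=-60401/558 = -108.25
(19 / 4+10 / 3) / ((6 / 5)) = 485/72 = 6.74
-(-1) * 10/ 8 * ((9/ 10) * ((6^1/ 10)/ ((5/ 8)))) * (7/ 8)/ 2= 189/400 = 0.47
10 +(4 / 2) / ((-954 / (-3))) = 1591/159 = 10.01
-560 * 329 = -184240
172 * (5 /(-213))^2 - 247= -11201843/45369 = -246.91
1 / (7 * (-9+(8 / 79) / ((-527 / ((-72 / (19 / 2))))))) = -791027/49826637 = -0.02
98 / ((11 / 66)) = 588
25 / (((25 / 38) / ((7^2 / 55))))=1862/55 = 33.85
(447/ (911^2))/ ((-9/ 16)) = -2384/2489763 = 0.00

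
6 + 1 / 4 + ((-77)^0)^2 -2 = 21/4 = 5.25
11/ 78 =0.14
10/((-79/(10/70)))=-10/553 = -0.02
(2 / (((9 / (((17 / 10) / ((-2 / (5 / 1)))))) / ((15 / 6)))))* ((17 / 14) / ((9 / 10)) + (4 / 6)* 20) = -78625/2268 = -34.67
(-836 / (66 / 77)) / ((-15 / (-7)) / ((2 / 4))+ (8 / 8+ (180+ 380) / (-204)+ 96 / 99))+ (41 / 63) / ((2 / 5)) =-276.22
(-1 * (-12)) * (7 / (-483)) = -4/23 = -0.17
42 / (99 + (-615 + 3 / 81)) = -1134/13931 = -0.08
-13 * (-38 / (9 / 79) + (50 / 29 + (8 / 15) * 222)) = 3620864/1305 = 2774.61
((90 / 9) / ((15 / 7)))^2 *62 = 12152/9 = 1350.22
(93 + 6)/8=99/8 = 12.38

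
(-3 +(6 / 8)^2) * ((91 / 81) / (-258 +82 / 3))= 1183/99648 = 0.01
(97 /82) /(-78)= -97/6396 = -0.02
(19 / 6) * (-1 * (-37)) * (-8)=-2812/3 = -937.33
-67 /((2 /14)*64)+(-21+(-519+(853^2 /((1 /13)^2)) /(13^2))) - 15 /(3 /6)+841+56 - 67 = 46583147/64 = 727861.67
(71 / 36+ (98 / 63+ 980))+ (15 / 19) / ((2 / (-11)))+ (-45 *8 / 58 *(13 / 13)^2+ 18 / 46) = 444078685/456228 = 973.37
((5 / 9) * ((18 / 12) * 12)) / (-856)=-5/428 = -0.01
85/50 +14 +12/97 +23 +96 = 130779/970 = 134.82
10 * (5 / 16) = 25/8 = 3.12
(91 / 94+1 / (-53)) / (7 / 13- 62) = -61477/3980618 = -0.02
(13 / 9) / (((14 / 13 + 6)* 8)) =169/6624 = 0.03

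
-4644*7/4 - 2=-8129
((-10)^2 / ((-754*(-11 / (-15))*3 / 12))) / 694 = -1500/1439009 = 0.00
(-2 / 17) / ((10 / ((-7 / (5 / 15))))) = 21/85 = 0.25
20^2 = 400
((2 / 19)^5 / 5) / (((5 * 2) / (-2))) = -32/61902475 = 0.00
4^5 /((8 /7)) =896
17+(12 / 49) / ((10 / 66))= 4561/245 = 18.62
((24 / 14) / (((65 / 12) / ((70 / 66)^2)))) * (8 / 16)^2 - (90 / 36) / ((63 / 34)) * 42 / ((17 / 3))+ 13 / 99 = -138451/14157 = -9.78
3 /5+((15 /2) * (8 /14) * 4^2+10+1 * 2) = 2841/35 = 81.17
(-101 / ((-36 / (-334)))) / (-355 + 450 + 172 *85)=-16867/264870 = -0.06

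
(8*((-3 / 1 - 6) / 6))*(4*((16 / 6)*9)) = -1152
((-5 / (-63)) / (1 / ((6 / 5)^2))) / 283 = 4/9905 = 0.00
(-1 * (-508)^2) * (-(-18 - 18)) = -9290304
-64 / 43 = -1.49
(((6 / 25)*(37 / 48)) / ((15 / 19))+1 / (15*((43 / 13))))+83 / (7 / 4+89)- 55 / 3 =-17.16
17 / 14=1.21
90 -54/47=4176/47 = 88.85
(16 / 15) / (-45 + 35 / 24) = -128/5225 = -0.02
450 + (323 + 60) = 833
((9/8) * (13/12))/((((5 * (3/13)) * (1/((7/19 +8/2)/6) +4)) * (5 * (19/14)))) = 98189/3389600 = 0.03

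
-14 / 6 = -7/3 = -2.33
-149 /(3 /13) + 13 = -1898/3 = -632.67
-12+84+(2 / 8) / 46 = 13249/184 = 72.01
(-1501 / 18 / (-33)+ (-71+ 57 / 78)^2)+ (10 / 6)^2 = 992429951/200772 = 4943.07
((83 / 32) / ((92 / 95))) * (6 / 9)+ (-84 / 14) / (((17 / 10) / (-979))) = 259529885/75072 = 3457.08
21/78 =7/26 = 0.27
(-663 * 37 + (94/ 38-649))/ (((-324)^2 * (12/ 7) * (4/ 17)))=-56926387/95738112 = -0.59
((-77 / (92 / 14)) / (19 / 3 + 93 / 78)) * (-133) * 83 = 232050819/13501 = 17187.68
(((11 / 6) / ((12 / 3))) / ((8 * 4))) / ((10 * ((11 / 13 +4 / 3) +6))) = 13/74240 = 0.00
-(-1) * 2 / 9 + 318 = 2864/9 = 318.22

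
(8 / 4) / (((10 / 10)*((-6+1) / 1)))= -2/5 = -0.40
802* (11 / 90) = 98.02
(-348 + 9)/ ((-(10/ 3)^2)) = 3051/100 = 30.51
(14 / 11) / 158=7/869 = 0.01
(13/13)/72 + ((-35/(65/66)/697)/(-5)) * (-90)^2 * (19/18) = 87.20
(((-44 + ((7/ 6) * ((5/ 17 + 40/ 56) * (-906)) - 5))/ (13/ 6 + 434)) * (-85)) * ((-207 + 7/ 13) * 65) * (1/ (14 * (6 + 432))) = -635873150/1337287 = -475.49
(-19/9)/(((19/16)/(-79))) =1264/9 = 140.44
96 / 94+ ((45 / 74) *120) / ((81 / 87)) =138076/1739 = 79.40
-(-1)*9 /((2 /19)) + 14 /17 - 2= 2867/34 = 84.32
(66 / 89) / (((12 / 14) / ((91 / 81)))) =7007/7209 = 0.97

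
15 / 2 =7.50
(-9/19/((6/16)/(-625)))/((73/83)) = 1245000/1387 = 897.62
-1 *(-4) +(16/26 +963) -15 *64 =99/13 = 7.62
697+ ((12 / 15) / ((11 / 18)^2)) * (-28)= 637.02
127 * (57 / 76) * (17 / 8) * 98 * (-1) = -317373/16 = -19835.81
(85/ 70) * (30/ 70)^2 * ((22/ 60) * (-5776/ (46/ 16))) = -6480672/39445 = -164.30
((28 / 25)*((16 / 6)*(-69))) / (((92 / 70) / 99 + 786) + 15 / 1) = -3570336/13877555 = -0.26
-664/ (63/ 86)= -57104/63 = -906.41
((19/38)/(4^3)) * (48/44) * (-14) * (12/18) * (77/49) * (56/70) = -1/10 = -0.10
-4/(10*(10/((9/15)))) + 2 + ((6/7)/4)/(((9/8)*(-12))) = 15436/7875 = 1.96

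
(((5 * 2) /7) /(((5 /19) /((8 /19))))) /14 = 8/49 = 0.16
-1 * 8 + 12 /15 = -36/5 = -7.20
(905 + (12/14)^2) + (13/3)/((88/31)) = 11736331/12936 = 907.26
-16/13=-1.23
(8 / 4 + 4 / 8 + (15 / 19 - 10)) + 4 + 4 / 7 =-569/266 = -2.14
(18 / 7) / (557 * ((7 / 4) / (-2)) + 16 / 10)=-80/15113 = -0.01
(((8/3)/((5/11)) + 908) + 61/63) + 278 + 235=449768/315 = 1427.83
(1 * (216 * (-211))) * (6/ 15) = -18230.40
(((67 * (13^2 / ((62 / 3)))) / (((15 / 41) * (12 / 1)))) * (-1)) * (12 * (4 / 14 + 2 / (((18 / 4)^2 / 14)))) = -219586939/87885 = -2498.57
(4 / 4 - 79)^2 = 6084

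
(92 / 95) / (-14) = -46/665 = -0.07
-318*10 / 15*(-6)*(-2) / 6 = -424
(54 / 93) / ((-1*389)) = -18/12059 = 0.00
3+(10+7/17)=13.41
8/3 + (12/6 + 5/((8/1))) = 127/24 = 5.29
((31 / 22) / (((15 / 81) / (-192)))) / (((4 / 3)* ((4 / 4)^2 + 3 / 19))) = -572508/605 = -946.29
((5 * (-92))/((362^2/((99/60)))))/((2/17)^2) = -219351/524176 = -0.42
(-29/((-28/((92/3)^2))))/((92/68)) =45356/63 = 719.94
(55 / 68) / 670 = 11/9112 = 0.00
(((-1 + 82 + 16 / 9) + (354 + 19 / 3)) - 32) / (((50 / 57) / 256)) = 359936/3 = 119978.67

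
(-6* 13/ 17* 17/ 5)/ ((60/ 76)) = -494/25 = -19.76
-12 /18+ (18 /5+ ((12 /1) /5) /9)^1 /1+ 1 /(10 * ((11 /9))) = 361/110 = 3.28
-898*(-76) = 68248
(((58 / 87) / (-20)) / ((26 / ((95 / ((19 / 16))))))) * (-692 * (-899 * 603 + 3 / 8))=-500174486/13 = -38474960.46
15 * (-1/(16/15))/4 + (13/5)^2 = 5191/1600 = 3.24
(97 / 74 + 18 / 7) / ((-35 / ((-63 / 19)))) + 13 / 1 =657829/49210 = 13.37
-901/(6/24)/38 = -1802/19 = -94.84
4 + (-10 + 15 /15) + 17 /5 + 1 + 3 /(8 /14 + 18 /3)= -33/230 = -0.14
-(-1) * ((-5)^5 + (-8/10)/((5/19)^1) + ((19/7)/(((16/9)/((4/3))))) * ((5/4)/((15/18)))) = -4374981/1400 = -3124.99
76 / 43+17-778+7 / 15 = -489404/645 = -758.77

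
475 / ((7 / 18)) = 8550/7 = 1221.43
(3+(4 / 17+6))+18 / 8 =781/68 = 11.49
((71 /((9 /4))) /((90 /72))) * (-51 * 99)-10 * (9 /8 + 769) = -2703209/20 = -135160.45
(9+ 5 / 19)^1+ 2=214/19 = 11.26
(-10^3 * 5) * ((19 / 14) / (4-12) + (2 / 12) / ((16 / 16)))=625/42 = 14.88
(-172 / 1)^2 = 29584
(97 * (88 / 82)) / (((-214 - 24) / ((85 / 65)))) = -2134/3731 = -0.57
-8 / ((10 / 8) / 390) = -2496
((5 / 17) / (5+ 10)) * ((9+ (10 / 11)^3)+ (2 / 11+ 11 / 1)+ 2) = 30524/67881 = 0.45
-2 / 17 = -0.12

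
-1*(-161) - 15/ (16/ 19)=2291/16 = 143.19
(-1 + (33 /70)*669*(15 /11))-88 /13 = 76859/182 = 422.30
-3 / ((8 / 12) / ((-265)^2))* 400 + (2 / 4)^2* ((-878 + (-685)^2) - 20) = -505151673/4 = -126287918.25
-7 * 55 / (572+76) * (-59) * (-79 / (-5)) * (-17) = -6101249/648 = -9415.51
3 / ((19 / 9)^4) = 19683/130321 = 0.15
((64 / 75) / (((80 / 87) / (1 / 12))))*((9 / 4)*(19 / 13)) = 1653/6500 = 0.25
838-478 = 360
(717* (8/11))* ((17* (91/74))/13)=341292/407 = 838.56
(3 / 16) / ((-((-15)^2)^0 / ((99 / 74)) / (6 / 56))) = -891/33152 = -0.03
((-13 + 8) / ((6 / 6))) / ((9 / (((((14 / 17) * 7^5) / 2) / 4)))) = -588245/612 = -961.18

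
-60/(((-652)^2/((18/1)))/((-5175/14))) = 698625/743932 = 0.94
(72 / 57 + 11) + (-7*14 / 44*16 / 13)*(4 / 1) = 3527/2717 = 1.30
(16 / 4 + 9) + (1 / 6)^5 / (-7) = 707615/54432 = 13.00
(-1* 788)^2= 620944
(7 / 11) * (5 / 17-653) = -77672/187 = -415.36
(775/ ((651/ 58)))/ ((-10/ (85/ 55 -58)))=30015/77 = 389.81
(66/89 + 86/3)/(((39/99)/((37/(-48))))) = -61457/1068 = -57.54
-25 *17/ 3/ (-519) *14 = 5950/1557 = 3.82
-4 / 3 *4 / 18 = -8/27 = -0.30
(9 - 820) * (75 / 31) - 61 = -62716/31 = -2023.10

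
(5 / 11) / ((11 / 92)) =3.80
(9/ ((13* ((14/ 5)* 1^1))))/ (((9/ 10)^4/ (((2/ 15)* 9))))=10000/22113 = 0.45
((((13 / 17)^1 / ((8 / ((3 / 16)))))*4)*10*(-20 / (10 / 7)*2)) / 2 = -1365/136 = -10.04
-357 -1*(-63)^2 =-4326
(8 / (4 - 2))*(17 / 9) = 68/9 = 7.56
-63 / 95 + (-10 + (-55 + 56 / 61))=-375198/5795 = -64.75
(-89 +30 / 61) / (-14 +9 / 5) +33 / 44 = 119143/14884 = 8.00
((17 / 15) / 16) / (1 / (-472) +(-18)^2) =1003/4587810 = 0.00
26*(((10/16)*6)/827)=195/1654 = 0.12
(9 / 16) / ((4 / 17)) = 153/64 = 2.39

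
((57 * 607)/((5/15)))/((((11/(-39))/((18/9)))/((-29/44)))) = 117394407/242 = 485100.86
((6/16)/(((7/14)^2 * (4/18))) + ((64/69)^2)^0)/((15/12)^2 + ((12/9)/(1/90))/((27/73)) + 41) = 1116/52849 = 0.02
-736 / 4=-184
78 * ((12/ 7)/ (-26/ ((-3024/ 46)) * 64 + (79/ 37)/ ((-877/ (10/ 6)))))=820051128/155211131 = 5.28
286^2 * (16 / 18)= 654368/9 = 72707.56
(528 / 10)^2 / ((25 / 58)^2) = 234457344/15625 = 15005.27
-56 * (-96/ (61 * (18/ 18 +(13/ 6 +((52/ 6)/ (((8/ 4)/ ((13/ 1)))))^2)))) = 96768/3487919 = 0.03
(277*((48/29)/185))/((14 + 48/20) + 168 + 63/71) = 944016/70578721 = 0.01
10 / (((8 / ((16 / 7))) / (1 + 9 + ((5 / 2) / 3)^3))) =11425/378 = 30.22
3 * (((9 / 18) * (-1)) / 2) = -3/4 = -0.75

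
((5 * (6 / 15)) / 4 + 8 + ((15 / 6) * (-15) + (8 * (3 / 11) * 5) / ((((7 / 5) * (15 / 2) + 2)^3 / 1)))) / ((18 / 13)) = -12956879/618750 = -20.94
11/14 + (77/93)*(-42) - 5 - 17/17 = -17355/434 = -39.99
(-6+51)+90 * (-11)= -945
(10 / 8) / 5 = 1/4 = 0.25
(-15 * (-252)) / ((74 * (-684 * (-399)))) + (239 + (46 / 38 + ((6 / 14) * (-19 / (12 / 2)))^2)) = 242.05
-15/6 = -5/2 = -2.50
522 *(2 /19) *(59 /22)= 30798/209 = 147.36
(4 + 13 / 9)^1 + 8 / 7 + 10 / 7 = 8.02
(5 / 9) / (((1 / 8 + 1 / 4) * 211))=40/5697 = 0.01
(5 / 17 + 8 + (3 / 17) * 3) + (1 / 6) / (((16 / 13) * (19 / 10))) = 137905/15504 = 8.89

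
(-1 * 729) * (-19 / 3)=4617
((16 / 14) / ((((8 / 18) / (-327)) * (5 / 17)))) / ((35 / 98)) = -200124/25 = -8004.96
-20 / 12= -5/3 = -1.67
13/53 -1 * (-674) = 35735/53 = 674.25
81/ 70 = 1.16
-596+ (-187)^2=34373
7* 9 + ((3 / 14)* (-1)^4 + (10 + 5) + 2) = 1123/14 = 80.21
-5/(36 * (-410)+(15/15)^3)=5/14759 = 0.00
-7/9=-0.78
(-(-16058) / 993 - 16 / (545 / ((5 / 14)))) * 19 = 232641890/757659 = 307.05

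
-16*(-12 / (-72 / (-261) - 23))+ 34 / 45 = -228154/29655 = -7.69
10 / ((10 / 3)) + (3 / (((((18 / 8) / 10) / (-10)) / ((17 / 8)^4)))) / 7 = -2071897/5376 = -385.40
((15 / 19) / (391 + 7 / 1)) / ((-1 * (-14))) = 15/105868 = 0.00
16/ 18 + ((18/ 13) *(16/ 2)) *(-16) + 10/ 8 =-81943/468 = -175.09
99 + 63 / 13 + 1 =1363/13 = 104.85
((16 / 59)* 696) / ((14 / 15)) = 83520/413 = 202.23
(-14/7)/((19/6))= -12/19 = -0.63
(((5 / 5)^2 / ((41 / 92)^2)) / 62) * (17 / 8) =8993/52111 = 0.17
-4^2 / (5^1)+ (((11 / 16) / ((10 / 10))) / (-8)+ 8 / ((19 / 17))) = 47083/12160 = 3.87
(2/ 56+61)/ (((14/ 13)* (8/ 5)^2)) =555425/25088 = 22.14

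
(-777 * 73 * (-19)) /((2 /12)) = 6466194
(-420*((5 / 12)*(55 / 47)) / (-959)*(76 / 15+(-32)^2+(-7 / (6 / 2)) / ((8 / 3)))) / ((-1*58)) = -33930325/8963088 = -3.79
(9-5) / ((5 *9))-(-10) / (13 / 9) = 4102/585 = 7.01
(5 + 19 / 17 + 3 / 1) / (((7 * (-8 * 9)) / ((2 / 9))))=-155/38556 = 0.00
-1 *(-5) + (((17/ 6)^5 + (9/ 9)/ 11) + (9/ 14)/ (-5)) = 187.56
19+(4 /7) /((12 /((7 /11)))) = 628/33 = 19.03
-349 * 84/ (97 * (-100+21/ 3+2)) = 4188/1261 = 3.32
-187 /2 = -93.50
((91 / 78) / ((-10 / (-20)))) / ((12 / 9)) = 7/4 = 1.75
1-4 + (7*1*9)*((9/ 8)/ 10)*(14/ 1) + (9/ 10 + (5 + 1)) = 825/8 = 103.12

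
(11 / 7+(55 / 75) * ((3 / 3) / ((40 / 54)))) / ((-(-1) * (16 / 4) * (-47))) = -1793/131600 = -0.01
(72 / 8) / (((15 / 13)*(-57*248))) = -13/23560 = 0.00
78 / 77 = 1.01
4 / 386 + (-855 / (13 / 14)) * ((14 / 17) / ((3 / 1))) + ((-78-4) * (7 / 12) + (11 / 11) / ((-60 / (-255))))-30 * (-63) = 815696065/511836 = 1593.67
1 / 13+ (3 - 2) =14/13 = 1.08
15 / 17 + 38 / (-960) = 6877/8160 = 0.84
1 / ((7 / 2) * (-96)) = -1/336 = 0.00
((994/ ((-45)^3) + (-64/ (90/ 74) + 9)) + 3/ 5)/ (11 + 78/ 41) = -160777154/48205125 = -3.34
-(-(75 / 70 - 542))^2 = -57350329/196 = -292603.72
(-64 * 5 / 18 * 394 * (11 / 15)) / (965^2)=-138688/25143075 = -0.01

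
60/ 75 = 4/5 = 0.80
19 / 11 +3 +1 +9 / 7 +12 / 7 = 96/11 = 8.73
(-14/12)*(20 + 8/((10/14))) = -182/5 = -36.40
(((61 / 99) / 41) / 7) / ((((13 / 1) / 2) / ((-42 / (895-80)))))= -244/14335035 = 0.00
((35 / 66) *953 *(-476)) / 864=-3969245/14256 = -278.43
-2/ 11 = -0.18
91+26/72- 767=-24323/36 = -675.64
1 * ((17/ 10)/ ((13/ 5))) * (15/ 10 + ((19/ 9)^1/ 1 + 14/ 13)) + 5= 49069/6084 = 8.07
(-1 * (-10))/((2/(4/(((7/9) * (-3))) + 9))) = 255/7 = 36.43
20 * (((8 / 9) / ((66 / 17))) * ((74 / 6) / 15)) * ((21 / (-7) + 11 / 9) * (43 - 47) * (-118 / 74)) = -1027072/24057 = -42.69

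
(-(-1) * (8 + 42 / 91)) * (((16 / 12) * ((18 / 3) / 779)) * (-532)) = -24640/533 = -46.23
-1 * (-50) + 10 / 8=205/4 = 51.25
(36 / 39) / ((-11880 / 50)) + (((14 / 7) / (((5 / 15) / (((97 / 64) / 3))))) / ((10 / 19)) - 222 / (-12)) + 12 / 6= 26.26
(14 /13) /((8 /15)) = 105/52 = 2.02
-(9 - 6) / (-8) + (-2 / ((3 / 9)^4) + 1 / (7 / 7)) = -1285/8 = -160.62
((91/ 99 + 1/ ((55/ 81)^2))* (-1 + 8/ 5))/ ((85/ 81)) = 1.77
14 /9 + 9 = 10.56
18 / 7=2.57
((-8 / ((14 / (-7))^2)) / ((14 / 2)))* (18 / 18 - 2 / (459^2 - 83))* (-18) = 3790728/737093 = 5.14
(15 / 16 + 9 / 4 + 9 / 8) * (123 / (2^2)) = 8487/64 = 132.61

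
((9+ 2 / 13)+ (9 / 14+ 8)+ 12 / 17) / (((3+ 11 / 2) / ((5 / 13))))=286235/341887 = 0.84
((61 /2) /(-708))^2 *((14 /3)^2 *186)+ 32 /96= 7.85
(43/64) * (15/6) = 215/128 = 1.68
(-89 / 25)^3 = -704969/15625 = -45.12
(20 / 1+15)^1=35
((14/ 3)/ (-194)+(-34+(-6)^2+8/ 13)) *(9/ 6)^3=88227/10088 = 8.75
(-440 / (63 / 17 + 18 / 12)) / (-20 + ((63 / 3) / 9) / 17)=254320/59767 = 4.26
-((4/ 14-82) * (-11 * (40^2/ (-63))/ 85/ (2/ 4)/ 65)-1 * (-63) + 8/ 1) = -470335/7497 = -62.74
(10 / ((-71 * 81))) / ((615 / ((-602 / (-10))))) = -602/3536865 = 0.00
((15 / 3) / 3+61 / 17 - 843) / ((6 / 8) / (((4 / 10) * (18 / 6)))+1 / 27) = -3076200/2431 = -1265.41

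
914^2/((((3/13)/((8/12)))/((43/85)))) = 933972728/765 = 1220879.38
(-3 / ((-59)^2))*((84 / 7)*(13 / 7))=-468/24367 = -0.02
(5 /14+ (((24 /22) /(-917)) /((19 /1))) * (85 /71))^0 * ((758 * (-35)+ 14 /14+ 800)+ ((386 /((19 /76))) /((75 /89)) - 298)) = -1814609/75 = -24194.79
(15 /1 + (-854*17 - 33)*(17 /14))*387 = -6832125.64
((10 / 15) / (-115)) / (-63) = 2/21735 = 0.00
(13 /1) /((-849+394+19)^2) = 13/190096 = 0.00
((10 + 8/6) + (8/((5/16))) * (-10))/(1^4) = -734/3 = -244.67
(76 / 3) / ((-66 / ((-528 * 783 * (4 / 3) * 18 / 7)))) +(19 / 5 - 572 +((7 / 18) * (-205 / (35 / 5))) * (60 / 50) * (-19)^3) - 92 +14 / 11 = 735912734/1155 = 637153.88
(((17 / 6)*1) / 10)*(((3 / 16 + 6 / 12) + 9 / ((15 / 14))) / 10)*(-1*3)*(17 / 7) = -210103/112000 = -1.88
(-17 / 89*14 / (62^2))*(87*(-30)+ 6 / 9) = 465766/256587 = 1.82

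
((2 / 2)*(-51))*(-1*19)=969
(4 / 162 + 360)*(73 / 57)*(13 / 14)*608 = 63256544/243 = 260315.00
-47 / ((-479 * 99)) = 47/47421 = 0.00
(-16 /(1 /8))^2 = 16384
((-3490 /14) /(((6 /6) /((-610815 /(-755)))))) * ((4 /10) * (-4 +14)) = -852697740/1057 = -806714.99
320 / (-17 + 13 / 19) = -608/31 = -19.61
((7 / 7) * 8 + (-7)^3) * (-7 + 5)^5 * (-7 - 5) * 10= -1286400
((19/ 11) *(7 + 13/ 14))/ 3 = 703/154 = 4.56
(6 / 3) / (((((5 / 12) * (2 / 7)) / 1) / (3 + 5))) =134.40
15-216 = -201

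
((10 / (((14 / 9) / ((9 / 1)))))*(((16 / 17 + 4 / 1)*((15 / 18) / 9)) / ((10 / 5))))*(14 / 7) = 450/17 = 26.47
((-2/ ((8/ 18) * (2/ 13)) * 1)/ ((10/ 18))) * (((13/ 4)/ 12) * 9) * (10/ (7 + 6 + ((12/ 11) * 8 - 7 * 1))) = -87.14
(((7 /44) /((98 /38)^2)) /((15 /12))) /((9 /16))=5776/169785 = 0.03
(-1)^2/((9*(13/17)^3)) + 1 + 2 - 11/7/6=826747/276822 = 2.99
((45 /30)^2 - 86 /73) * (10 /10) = 313/292 = 1.07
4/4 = 1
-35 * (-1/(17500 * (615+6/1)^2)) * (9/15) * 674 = 337/160683750 = 0.00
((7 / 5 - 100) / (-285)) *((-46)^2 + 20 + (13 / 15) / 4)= 63189289/85500 = 739.06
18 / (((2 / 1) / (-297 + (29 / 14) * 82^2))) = 122681.57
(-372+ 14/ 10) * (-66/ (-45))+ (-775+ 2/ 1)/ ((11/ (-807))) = 46337399/825 = 56166.54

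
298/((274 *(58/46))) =3427/3973 = 0.86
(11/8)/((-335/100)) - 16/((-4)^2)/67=-57/134 = -0.43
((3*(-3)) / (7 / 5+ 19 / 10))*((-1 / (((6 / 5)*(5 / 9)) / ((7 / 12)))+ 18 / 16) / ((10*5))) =-3/220 = -0.01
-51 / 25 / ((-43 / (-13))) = -0.62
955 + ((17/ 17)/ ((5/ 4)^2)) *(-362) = 723.32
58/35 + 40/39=3662/1365 = 2.68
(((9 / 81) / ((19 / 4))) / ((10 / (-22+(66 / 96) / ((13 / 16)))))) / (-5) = 22/2223 = 0.01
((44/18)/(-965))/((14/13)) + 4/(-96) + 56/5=5425823/486360 = 11.16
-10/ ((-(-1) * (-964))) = 5/482 = 0.01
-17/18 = -0.94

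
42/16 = 2.62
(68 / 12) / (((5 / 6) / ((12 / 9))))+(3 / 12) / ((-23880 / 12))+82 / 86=10288967/1026840 = 10.02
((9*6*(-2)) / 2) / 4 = -27/2 = -13.50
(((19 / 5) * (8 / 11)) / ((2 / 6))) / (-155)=-456/8525 = -0.05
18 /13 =1.38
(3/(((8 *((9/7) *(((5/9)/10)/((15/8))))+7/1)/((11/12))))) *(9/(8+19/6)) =31185/102778 = 0.30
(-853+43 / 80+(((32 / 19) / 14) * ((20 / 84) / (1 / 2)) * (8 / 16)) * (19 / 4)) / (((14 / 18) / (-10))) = 30070077/2744 = 10958.48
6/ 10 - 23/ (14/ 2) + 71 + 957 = 1025.31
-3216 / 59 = -54.51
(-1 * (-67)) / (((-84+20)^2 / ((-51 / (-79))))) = 3417/323584 = 0.01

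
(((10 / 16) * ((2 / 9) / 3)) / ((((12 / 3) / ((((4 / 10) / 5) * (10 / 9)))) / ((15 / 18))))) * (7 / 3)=35/17496 = 0.00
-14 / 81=-0.17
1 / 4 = 0.25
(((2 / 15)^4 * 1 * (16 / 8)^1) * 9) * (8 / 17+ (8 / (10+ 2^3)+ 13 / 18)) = 2672/286875 = 0.01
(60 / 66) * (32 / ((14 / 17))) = 2720/77 = 35.32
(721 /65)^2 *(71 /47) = 185.87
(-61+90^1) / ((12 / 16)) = 116/3 = 38.67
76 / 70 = 38/35 = 1.09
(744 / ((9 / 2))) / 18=248/27 = 9.19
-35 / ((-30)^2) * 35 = -49/36 = -1.36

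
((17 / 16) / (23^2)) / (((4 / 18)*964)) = 153/16318592 = 0.00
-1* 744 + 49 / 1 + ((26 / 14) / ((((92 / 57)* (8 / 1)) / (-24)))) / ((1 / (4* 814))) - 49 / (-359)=-689780814/57799 = -11934.13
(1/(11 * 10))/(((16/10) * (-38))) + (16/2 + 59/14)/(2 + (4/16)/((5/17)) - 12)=-3812587/2855776 = -1.34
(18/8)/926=9/3704 = 0.00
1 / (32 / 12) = 3/8 = 0.38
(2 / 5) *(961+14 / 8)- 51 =3341/10 = 334.10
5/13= 0.38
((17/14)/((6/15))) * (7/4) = 85/16 = 5.31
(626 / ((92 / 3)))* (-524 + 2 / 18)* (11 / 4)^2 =-7763965/96 = -80874.64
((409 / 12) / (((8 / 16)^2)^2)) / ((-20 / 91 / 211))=-7853209/15 = -523547.27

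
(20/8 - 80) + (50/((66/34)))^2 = 1276205/2178 = 585.95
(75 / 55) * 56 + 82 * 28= 26096/11 = 2372.36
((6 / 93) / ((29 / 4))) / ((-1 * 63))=-8/56637 = 0.00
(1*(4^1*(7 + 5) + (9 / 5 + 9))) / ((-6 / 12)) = -588/5 = -117.60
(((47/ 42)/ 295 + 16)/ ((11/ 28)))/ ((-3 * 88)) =-198287/1285020 = -0.15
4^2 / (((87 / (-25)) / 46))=-211.49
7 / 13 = 0.54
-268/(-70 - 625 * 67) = 268/41945 = 0.01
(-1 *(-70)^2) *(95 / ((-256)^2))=-116375/16384 = -7.10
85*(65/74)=5525/74 = 74.66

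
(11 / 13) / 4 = 11/52 = 0.21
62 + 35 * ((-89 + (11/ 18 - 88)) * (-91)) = 561860.61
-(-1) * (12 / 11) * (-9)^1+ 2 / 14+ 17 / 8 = -4651/616 = -7.55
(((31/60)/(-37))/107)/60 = -31/14252400 = 0.00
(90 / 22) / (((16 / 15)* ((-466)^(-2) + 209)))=814335/44377036 = 0.02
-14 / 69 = -0.20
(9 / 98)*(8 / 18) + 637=31215/49 = 637.04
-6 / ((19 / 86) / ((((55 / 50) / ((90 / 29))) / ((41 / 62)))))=-850454/58425 = -14.56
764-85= 679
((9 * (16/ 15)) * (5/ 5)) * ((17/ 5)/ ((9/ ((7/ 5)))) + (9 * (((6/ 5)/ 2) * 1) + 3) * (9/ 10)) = 77.65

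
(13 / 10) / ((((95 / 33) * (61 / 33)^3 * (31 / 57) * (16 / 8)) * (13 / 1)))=3557763/703641100 = 0.01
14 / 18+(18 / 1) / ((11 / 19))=3155/99 = 31.87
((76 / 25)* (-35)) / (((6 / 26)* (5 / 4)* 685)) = -27664/51375 = -0.54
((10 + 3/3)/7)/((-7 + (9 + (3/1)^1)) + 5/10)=2/7 = 0.29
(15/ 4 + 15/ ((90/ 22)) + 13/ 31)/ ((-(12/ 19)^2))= -1052315/53568 = -19.64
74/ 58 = 37/29 = 1.28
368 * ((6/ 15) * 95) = 13984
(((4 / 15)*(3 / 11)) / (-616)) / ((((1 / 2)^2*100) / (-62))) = 31/105875 = 0.00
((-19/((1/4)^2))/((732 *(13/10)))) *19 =-14440/2379 = -6.07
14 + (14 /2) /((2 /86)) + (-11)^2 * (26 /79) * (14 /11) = 28889/79 = 365.68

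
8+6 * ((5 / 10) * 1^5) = 11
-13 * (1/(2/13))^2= -2197/4 = -549.25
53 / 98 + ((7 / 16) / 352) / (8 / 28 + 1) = 0.54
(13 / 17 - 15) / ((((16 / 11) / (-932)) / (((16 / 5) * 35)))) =17366888/17 = 1021581.65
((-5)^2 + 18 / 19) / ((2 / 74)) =18241/19 = 960.05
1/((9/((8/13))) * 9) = 8/1053 = 0.01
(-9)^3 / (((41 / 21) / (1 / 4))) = -15309/164 = -93.35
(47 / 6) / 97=47/582 = 0.08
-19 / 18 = -1.06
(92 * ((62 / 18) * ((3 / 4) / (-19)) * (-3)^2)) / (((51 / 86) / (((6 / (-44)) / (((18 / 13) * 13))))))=1.44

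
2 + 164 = 166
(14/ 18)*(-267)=-623/3 = -207.67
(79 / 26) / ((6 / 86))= 3397/78 = 43.55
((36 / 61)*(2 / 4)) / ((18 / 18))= 18/61 = 0.30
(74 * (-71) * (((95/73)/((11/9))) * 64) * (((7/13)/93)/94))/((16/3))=-62890380/15209623 = -4.13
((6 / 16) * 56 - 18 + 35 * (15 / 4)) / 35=537/140 = 3.84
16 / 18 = 8/9 = 0.89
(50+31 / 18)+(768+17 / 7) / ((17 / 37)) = 3702527/2142 = 1728.54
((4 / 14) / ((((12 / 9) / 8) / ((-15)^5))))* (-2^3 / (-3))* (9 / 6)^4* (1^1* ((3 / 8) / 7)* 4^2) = -738112500/49 = -15063520.41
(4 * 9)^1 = 36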